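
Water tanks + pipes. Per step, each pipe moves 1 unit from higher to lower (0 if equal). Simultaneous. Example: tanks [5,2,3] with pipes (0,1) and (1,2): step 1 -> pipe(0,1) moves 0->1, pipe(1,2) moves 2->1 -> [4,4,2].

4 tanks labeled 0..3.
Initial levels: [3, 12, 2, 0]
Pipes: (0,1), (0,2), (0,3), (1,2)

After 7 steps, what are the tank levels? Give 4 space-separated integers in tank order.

Step 1: flows [1->0,0->2,0->3,1->2] -> levels [2 10 4 1]
Step 2: flows [1->0,2->0,0->3,1->2] -> levels [3 8 4 2]
Step 3: flows [1->0,2->0,0->3,1->2] -> levels [4 6 4 3]
Step 4: flows [1->0,0=2,0->3,1->2] -> levels [4 4 5 4]
Step 5: flows [0=1,2->0,0=3,2->1] -> levels [5 5 3 4]
Step 6: flows [0=1,0->2,0->3,1->2] -> levels [3 4 5 5]
Step 7: flows [1->0,2->0,3->0,2->1] -> levels [6 4 3 4]

Answer: 6 4 3 4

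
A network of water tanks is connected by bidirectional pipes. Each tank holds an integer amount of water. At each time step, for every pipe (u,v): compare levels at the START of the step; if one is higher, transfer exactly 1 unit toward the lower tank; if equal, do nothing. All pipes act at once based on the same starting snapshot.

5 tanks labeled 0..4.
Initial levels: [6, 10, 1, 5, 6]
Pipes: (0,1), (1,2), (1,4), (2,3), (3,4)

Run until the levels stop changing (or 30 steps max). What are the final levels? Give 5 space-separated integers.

Step 1: flows [1->0,1->2,1->4,3->2,4->3] -> levels [7 7 3 5 6]
Step 2: flows [0=1,1->2,1->4,3->2,4->3] -> levels [7 5 5 5 6]
Step 3: flows [0->1,1=2,4->1,2=3,4->3] -> levels [6 7 5 6 4]
Step 4: flows [1->0,1->2,1->4,3->2,3->4] -> levels [7 4 7 4 6]
Step 5: flows [0->1,2->1,4->1,2->3,4->3] -> levels [6 7 5 6 4]
  -> period-2 cycle: step 5 state = step 3 state; never stabilizes
  -> state at step 30: (30-3) mod 2 = 1, same as step 4 -> [7 4 7 4 6]

Answer: 7 4 7 4 6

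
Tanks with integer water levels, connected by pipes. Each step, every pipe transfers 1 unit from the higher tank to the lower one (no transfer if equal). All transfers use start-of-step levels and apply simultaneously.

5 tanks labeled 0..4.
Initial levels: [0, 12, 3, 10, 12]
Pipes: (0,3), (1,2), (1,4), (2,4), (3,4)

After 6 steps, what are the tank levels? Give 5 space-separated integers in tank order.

Step 1: flows [3->0,1->2,1=4,4->2,4->3] -> levels [1 11 5 10 10]
Step 2: flows [3->0,1->2,1->4,4->2,3=4] -> levels [2 9 7 9 10]
Step 3: flows [3->0,1->2,4->1,4->2,4->3] -> levels [3 9 9 9 7]
Step 4: flows [3->0,1=2,1->4,2->4,3->4] -> levels [4 8 8 7 10]
Step 5: flows [3->0,1=2,4->1,4->2,4->3] -> levels [5 9 9 7 7]
Step 6: flows [3->0,1=2,1->4,2->4,3=4] -> levels [6 8 8 6 9]

Answer: 6 8 8 6 9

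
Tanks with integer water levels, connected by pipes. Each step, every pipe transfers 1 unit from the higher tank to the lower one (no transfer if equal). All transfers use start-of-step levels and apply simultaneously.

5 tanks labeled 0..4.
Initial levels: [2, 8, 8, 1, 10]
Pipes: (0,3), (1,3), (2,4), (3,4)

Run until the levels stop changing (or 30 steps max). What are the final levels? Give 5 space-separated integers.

Step 1: flows [0->3,1->3,4->2,4->3] -> levels [1 7 9 4 8]
Step 2: flows [3->0,1->3,2->4,4->3] -> levels [2 6 8 5 8]
Step 3: flows [3->0,1->3,2=4,4->3] -> levels [3 5 8 6 7]
Step 4: flows [3->0,3->1,2->4,4->3] -> levels [4 6 7 5 7]
Step 5: flows [3->0,1->3,2=4,4->3] -> levels [5 5 7 6 6]
Step 6: flows [3->0,3->1,2->4,3=4] -> levels [6 6 6 4 7]
Step 7: flows [0->3,1->3,4->2,4->3] -> levels [5 5 7 7 5]
Step 8: flows [3->0,3->1,2->4,3->4] -> levels [6 6 6 4 7]
  -> period-2 cycle: step 8 state = step 6 state; never stabilizes
  -> state at step 30: (30-6) mod 2 = 0, same as step 6 -> [6 6 6 4 7]

Answer: 6 6 6 4 7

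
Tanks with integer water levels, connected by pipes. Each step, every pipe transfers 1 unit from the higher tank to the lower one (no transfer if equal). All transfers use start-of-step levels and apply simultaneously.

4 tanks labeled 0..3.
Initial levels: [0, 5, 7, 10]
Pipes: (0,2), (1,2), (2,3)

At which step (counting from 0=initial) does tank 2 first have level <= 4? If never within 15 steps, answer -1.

Answer: 7

Derivation:
Step 1: flows [2->0,2->1,3->2] -> levels [1 6 6 9]
Step 2: flows [2->0,1=2,3->2] -> levels [2 6 6 8]
Step 3: flows [2->0,1=2,3->2] -> levels [3 6 6 7]
Step 4: flows [2->0,1=2,3->2] -> levels [4 6 6 6]
Step 5: flows [2->0,1=2,2=3] -> levels [5 6 5 6]
Step 6: flows [0=2,1->2,3->2] -> levels [5 5 7 5]
Step 7: flows [2->0,2->1,2->3] -> levels [6 6 4 6]
Tank 2 first reaches <=4 at step 7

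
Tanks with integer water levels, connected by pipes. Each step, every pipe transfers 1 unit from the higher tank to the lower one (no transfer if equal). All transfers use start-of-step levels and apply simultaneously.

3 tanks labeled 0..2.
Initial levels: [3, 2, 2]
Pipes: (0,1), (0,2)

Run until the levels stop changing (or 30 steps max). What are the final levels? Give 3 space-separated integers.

Step 1: flows [0->1,0->2] -> levels [1 3 3]
Step 2: flows [1->0,2->0] -> levels [3 2 2]
  -> period-2 cycle: step 2 state = step 0 state; never stabilizes
  -> state at step 30: (30-0) mod 2 = 0, same as step 0 -> [3 2 2]

Answer: 3 2 2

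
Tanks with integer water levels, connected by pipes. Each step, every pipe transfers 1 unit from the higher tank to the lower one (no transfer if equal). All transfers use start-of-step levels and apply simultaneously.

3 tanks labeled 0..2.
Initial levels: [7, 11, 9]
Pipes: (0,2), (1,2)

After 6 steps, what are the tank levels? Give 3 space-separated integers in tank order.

Answer: 9 9 9

Derivation:
Step 1: flows [2->0,1->2] -> levels [8 10 9]
Step 2: flows [2->0,1->2] -> levels [9 9 9]
Step 3: flows [0=2,1=2] -> levels [9 9 9]
  -> stable; steps 4..6 unchanged -> [9 9 9]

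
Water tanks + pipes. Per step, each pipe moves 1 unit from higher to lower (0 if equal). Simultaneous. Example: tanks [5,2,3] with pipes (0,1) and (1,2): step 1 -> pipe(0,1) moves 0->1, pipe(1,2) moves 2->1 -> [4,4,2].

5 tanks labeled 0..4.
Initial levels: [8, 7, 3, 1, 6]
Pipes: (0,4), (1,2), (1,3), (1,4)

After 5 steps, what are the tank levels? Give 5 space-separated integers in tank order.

Answer: 6 4 5 5 5

Derivation:
Step 1: flows [0->4,1->2,1->3,1->4] -> levels [7 4 4 2 8]
Step 2: flows [4->0,1=2,1->3,4->1] -> levels [8 4 4 3 6]
Step 3: flows [0->4,1=2,1->3,4->1] -> levels [7 4 4 4 6]
Step 4: flows [0->4,1=2,1=3,4->1] -> levels [6 5 4 4 6]
Step 5: flows [0=4,1->2,1->3,4->1] -> levels [6 4 5 5 5]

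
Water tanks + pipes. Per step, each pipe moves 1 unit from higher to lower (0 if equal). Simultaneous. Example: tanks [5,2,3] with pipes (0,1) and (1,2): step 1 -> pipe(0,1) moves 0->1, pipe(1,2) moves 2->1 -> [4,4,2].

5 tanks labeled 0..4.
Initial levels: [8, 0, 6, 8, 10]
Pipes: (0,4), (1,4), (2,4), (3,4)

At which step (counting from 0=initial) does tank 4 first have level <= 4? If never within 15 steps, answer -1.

Step 1: flows [4->0,4->1,4->2,4->3] -> levels [9 1 7 9 6]
Step 2: flows [0->4,4->1,2->4,3->4] -> levels [8 2 6 8 8]
Step 3: flows [0=4,4->1,4->2,3=4] -> levels [8 3 7 8 6]
Step 4: flows [0->4,4->1,2->4,3->4] -> levels [7 4 6 7 8]
Step 5: flows [4->0,4->1,4->2,4->3] -> levels [8 5 7 8 4]
Tank 4 first reaches <=4 at step 5

Answer: 5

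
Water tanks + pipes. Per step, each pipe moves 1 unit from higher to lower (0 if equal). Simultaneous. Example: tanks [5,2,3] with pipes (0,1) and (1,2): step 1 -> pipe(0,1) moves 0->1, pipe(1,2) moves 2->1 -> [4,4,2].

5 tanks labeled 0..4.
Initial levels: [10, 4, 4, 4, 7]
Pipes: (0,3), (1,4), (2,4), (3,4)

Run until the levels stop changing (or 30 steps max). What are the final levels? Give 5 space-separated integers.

Step 1: flows [0->3,4->1,4->2,4->3] -> levels [9 5 5 6 4]
Step 2: flows [0->3,1->4,2->4,3->4] -> levels [8 4 4 6 7]
Step 3: flows [0->3,4->1,4->2,4->3] -> levels [7 5 5 8 4]
Step 4: flows [3->0,1->4,2->4,3->4] -> levels [8 4 4 6 7]
  -> period-2 cycle: step 4 state = step 2 state; never stabilizes
  -> state at step 30: (30-2) mod 2 = 0, same as step 2 -> [8 4 4 6 7]

Answer: 8 4 4 6 7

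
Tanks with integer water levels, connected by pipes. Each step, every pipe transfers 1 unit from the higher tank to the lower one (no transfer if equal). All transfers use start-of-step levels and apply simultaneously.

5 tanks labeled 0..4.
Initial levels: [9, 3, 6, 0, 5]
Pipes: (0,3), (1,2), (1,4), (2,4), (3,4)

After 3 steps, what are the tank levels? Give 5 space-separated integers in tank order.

Answer: 6 5 3 5 4

Derivation:
Step 1: flows [0->3,2->1,4->1,2->4,4->3] -> levels [8 5 4 2 4]
Step 2: flows [0->3,1->2,1->4,2=4,4->3] -> levels [7 3 5 4 4]
Step 3: flows [0->3,2->1,4->1,2->4,3=4] -> levels [6 5 3 5 4]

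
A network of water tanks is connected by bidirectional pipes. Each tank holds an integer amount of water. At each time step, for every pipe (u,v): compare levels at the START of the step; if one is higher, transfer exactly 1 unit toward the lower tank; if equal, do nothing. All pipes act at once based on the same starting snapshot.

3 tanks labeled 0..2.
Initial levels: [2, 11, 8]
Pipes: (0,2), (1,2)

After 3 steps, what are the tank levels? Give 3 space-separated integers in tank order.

Step 1: flows [2->0,1->2] -> levels [3 10 8]
Step 2: flows [2->0,1->2] -> levels [4 9 8]
Step 3: flows [2->0,1->2] -> levels [5 8 8]

Answer: 5 8 8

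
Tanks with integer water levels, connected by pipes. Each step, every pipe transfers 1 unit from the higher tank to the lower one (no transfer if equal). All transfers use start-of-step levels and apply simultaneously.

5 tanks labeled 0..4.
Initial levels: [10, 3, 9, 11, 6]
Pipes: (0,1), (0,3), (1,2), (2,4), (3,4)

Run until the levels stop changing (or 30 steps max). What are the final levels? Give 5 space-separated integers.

Answer: 7 8 8 9 7

Derivation:
Step 1: flows [0->1,3->0,2->1,2->4,3->4] -> levels [10 5 7 9 8]
Step 2: flows [0->1,0->3,2->1,4->2,3->4] -> levels [8 7 7 9 8]
Step 3: flows [0->1,3->0,1=2,4->2,3->4] -> levels [8 8 8 7 8]
Step 4: flows [0=1,0->3,1=2,2=4,4->3] -> levels [7 8 8 9 7]
Step 5: flows [1->0,3->0,1=2,2->4,3->4] -> levels [9 7 7 7 9]
Step 6: flows [0->1,0->3,1=2,4->2,4->3] -> levels [7 8 8 9 7]
  -> period-2 cycle: step 6 state = step 4 state; never stabilizes
  -> state at step 30: (30-4) mod 2 = 0, same as step 4 -> [7 8 8 9 7]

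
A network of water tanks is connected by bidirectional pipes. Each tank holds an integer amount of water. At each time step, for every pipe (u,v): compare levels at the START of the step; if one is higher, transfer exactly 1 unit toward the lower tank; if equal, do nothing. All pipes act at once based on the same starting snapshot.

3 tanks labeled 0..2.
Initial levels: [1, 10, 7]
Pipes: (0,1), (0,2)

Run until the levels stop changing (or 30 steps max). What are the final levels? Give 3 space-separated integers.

Answer: 6 6 6

Derivation:
Step 1: flows [1->0,2->0] -> levels [3 9 6]
Step 2: flows [1->0,2->0] -> levels [5 8 5]
Step 3: flows [1->0,0=2] -> levels [6 7 5]
Step 4: flows [1->0,0->2] -> levels [6 6 6]
Step 5: flows [0=1,0=2] -> levels [6 6 6]
  -> stable (no change)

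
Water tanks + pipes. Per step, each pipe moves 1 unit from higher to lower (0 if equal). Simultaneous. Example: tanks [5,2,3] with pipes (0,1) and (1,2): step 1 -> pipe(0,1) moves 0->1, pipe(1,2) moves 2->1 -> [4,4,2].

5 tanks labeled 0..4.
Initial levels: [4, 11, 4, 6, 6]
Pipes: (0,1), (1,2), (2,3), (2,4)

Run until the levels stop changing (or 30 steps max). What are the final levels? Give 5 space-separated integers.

Step 1: flows [1->0,1->2,3->2,4->2] -> levels [5 9 7 5 5]
Step 2: flows [1->0,1->2,2->3,2->4] -> levels [6 7 6 6 6]
Step 3: flows [1->0,1->2,2=3,2=4] -> levels [7 5 7 6 6]
Step 4: flows [0->1,2->1,2->3,2->4] -> levels [6 7 4 7 7]
Step 5: flows [1->0,1->2,3->2,4->2] -> levels [7 5 7 6 6]
  -> period-2 cycle: step 5 state = step 3 state; never stabilizes
  -> state at step 30: (30-3) mod 2 = 1, same as step 4 -> [6 7 4 7 7]

Answer: 6 7 4 7 7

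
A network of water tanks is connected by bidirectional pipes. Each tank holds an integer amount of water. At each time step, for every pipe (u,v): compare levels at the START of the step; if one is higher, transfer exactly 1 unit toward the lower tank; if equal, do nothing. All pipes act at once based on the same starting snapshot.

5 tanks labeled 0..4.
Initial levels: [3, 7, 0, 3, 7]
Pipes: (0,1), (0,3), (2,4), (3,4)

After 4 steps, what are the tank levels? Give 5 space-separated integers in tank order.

Step 1: flows [1->0,0=3,4->2,4->3] -> levels [4 6 1 4 5]
Step 2: flows [1->0,0=3,4->2,4->3] -> levels [5 5 2 5 3]
Step 3: flows [0=1,0=3,4->2,3->4] -> levels [5 5 3 4 3]
Step 4: flows [0=1,0->3,2=4,3->4] -> levels [4 5 3 4 4]

Answer: 4 5 3 4 4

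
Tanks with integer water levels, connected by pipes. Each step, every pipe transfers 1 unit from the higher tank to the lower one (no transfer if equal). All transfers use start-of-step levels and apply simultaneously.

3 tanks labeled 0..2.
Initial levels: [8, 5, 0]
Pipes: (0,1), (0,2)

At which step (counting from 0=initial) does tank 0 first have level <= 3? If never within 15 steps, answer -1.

Answer: 6

Derivation:
Step 1: flows [0->1,0->2] -> levels [6 6 1]
Step 2: flows [0=1,0->2] -> levels [5 6 2]
Step 3: flows [1->0,0->2] -> levels [5 5 3]
Step 4: flows [0=1,0->2] -> levels [4 5 4]
Step 5: flows [1->0,0=2] -> levels [5 4 4]
Step 6: flows [0->1,0->2] -> levels [3 5 5]
Tank 0 first reaches <=3 at step 6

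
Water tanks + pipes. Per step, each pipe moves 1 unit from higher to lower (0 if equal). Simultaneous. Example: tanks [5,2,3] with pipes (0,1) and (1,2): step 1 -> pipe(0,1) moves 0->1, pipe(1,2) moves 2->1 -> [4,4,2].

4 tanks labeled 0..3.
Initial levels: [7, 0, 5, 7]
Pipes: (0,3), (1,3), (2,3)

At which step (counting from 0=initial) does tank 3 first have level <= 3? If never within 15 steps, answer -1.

Answer: -1

Derivation:
Step 1: flows [0=3,3->1,3->2] -> levels [7 1 6 5]
Step 2: flows [0->3,3->1,2->3] -> levels [6 2 5 6]
Step 3: flows [0=3,3->1,3->2] -> levels [6 3 6 4]
Step 4: flows [0->3,3->1,2->3] -> levels [5 4 5 5]
Step 5: flows [0=3,3->1,2=3] -> levels [5 5 5 4]
Step 6: flows [0->3,1->3,2->3] -> levels [4 4 4 7]
Step 7: flows [3->0,3->1,3->2] -> levels [5 5 5 4]
  -> period-2 cycle (repeats step 5); tank 3 never drops to <=3
Tank 3 never reaches <=3 within 15 steps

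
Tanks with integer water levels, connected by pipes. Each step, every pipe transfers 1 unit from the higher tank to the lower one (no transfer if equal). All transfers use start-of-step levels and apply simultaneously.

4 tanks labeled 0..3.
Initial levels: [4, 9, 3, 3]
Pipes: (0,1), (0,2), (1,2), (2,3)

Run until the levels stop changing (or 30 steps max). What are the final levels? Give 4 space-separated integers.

Step 1: flows [1->0,0->2,1->2,2=3] -> levels [4 7 5 3]
Step 2: flows [1->0,2->0,1->2,2->3] -> levels [6 5 4 4]
Step 3: flows [0->1,0->2,1->2,2=3] -> levels [4 5 6 4]
Step 4: flows [1->0,2->0,2->1,2->3] -> levels [6 5 3 5]
Step 5: flows [0->1,0->2,1->2,3->2] -> levels [4 5 6 4]
  -> period-2 cycle: step 5 state = step 3 state; never stabilizes
  -> state at step 30: (30-3) mod 2 = 1, same as step 4 -> [6 5 3 5]

Answer: 6 5 3 5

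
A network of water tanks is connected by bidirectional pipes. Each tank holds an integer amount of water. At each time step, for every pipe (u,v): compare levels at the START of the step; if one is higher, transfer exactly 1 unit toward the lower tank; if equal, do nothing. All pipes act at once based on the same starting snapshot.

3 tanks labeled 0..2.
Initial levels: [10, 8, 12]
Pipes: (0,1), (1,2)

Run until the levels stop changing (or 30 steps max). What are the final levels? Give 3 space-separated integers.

Answer: 10 10 10

Derivation:
Step 1: flows [0->1,2->1] -> levels [9 10 11]
Step 2: flows [1->0,2->1] -> levels [10 10 10]
Step 3: flows [0=1,1=2] -> levels [10 10 10]
  -> stable (no change)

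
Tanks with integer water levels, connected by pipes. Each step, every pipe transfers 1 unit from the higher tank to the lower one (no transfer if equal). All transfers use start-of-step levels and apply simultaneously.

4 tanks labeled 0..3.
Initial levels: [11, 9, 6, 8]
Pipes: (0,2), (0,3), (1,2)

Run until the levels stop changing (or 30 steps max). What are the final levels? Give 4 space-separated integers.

Answer: 8 8 9 9

Derivation:
Step 1: flows [0->2,0->3,1->2] -> levels [9 8 8 9]
Step 2: flows [0->2,0=3,1=2] -> levels [8 8 9 9]
Step 3: flows [2->0,3->0,2->1] -> levels [10 9 7 8]
Step 4: flows [0->2,0->3,1->2] -> levels [8 8 9 9]
  -> period-2 cycle: step 4 state = step 2 state; never stabilizes
  -> state at step 30: (30-2) mod 2 = 0, same as step 2 -> [8 8 9 9]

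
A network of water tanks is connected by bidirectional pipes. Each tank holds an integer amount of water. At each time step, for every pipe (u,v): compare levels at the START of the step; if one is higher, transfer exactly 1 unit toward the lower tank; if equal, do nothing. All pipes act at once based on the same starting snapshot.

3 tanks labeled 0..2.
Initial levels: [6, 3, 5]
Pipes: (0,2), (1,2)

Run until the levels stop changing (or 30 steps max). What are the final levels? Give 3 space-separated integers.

Step 1: flows [0->2,2->1] -> levels [5 4 5]
Step 2: flows [0=2,2->1] -> levels [5 5 4]
Step 3: flows [0->2,1->2] -> levels [4 4 6]
Step 4: flows [2->0,2->1] -> levels [5 5 4]
  -> period-2 cycle: step 4 state = step 2 state; never stabilizes
  -> state at step 30: (30-2) mod 2 = 0, same as step 2 -> [5 5 4]

Answer: 5 5 4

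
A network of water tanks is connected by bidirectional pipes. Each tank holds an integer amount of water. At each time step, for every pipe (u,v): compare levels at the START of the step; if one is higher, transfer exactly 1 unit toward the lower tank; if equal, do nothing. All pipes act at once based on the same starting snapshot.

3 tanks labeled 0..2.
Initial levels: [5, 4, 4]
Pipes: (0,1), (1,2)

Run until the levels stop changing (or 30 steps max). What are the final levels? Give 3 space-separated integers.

Step 1: flows [0->1,1=2] -> levels [4 5 4]
Step 2: flows [1->0,1->2] -> levels [5 3 5]
Step 3: flows [0->1,2->1] -> levels [4 5 4]
  -> period-2 cycle: step 3 state = step 1 state; never stabilizes
  -> state at step 30: (30-1) mod 2 = 1, same as step 2 -> [5 3 5]

Answer: 5 3 5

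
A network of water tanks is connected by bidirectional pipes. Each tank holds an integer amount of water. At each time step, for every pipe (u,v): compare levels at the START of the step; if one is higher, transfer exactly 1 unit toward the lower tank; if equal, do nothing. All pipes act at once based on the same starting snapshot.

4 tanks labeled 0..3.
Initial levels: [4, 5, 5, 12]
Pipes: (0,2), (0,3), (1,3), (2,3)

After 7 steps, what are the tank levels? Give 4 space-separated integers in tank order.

Step 1: flows [2->0,3->0,3->1,3->2] -> levels [6 6 5 9]
Step 2: flows [0->2,3->0,3->1,3->2] -> levels [6 7 7 6]
Step 3: flows [2->0,0=3,1->3,2->3] -> levels [7 6 5 8]
Step 4: flows [0->2,3->0,3->1,3->2] -> levels [7 7 7 5]
Step 5: flows [0=2,0->3,1->3,2->3] -> levels [6 6 6 8]
Step 6: flows [0=2,3->0,3->1,3->2] -> levels [7 7 7 5]
  -> period-2 cycle: step 6 state = step 4 state
  -> state at step 7: (7-4) mod 2 = 1, same as step 5 -> [6 6 6 8]

Answer: 6 6 6 8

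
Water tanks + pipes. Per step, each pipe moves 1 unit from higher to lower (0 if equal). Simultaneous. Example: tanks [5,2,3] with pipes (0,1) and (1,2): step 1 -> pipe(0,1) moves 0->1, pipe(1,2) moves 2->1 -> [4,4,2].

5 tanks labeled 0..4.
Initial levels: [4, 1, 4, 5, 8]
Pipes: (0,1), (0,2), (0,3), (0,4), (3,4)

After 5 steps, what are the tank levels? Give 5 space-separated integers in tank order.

Answer: 6 4 4 4 4

Derivation:
Step 1: flows [0->1,0=2,3->0,4->0,4->3] -> levels [5 2 4 5 6]
Step 2: flows [0->1,0->2,0=3,4->0,4->3] -> levels [4 3 5 6 4]
Step 3: flows [0->1,2->0,3->0,0=4,3->4] -> levels [5 4 4 4 5]
Step 4: flows [0->1,0->2,0->3,0=4,4->3] -> levels [2 5 5 6 4]
Step 5: flows [1->0,2->0,3->0,4->0,3->4] -> levels [6 4 4 4 4]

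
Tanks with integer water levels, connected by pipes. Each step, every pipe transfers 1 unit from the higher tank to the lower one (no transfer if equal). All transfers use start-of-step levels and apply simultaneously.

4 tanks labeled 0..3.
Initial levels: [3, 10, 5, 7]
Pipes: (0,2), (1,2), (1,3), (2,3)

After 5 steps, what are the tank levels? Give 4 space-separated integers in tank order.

Step 1: flows [2->0,1->2,1->3,3->2] -> levels [4 8 6 7]
Step 2: flows [2->0,1->2,1->3,3->2] -> levels [5 6 7 7]
Step 3: flows [2->0,2->1,3->1,2=3] -> levels [6 8 5 6]
Step 4: flows [0->2,1->2,1->3,3->2] -> levels [5 6 8 6]
Step 5: flows [2->0,2->1,1=3,2->3] -> levels [6 7 5 7]

Answer: 6 7 5 7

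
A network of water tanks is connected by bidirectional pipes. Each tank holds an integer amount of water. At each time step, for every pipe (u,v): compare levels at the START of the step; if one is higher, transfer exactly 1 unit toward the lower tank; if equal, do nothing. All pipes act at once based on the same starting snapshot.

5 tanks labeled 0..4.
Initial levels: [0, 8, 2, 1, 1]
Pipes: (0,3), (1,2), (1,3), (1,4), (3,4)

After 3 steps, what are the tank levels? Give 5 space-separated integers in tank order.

Answer: 2 4 3 0 3

Derivation:
Step 1: flows [3->0,1->2,1->3,1->4,3=4] -> levels [1 5 3 1 2]
Step 2: flows [0=3,1->2,1->3,1->4,4->3] -> levels [1 2 4 3 2]
Step 3: flows [3->0,2->1,3->1,1=4,3->4] -> levels [2 4 3 0 3]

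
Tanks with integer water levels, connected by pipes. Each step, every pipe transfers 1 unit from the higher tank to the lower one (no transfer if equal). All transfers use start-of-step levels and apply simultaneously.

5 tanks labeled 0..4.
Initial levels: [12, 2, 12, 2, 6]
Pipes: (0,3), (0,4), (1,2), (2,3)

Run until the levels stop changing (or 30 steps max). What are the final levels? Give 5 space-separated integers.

Answer: 8 6 7 6 7

Derivation:
Step 1: flows [0->3,0->4,2->1,2->3] -> levels [10 3 10 4 7]
Step 2: flows [0->3,0->4,2->1,2->3] -> levels [8 4 8 6 8]
Step 3: flows [0->3,0=4,2->1,2->3] -> levels [7 5 6 8 8]
Step 4: flows [3->0,4->0,2->1,3->2] -> levels [9 6 6 6 7]
Step 5: flows [0->3,0->4,1=2,2=3] -> levels [7 6 6 7 8]
Step 6: flows [0=3,4->0,1=2,3->2] -> levels [8 6 7 6 7]
Step 7: flows [0->3,0->4,2->1,2->3] -> levels [6 7 5 8 8]
Step 8: flows [3->0,4->0,1->2,3->2] -> levels [8 6 7 6 7]
  -> period-2 cycle: step 8 state = step 6 state; never stabilizes
  -> state at step 30: (30-6) mod 2 = 0, same as step 6 -> [8 6 7 6 7]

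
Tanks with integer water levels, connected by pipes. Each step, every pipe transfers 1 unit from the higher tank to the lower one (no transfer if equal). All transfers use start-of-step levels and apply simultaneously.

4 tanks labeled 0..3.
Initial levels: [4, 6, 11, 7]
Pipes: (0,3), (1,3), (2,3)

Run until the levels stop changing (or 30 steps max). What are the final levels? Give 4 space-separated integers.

Answer: 6 6 7 9

Derivation:
Step 1: flows [3->0,3->1,2->3] -> levels [5 7 10 6]
Step 2: flows [3->0,1->3,2->3] -> levels [6 6 9 7]
Step 3: flows [3->0,3->1,2->3] -> levels [7 7 8 6]
Step 4: flows [0->3,1->3,2->3] -> levels [6 6 7 9]
Step 5: flows [3->0,3->1,3->2] -> levels [7 7 8 6]
  -> period-2 cycle: step 5 state = step 3 state; never stabilizes
  -> state at step 30: (30-3) mod 2 = 1, same as step 4 -> [6 6 7 9]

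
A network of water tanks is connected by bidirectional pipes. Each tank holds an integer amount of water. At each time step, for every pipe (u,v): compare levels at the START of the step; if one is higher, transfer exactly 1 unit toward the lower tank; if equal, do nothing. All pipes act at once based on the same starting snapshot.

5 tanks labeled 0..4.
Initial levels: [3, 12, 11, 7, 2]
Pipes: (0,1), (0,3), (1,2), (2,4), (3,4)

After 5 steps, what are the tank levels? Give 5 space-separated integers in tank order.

Answer: 7 6 8 8 6

Derivation:
Step 1: flows [1->0,3->0,1->2,2->4,3->4] -> levels [5 10 11 5 4]
Step 2: flows [1->0,0=3,2->1,2->4,3->4] -> levels [6 10 9 4 6]
Step 3: flows [1->0,0->3,1->2,2->4,4->3] -> levels [6 8 9 6 6]
Step 4: flows [1->0,0=3,2->1,2->4,3=4] -> levels [7 8 7 6 7]
Step 5: flows [1->0,0->3,1->2,2=4,4->3] -> levels [7 6 8 8 6]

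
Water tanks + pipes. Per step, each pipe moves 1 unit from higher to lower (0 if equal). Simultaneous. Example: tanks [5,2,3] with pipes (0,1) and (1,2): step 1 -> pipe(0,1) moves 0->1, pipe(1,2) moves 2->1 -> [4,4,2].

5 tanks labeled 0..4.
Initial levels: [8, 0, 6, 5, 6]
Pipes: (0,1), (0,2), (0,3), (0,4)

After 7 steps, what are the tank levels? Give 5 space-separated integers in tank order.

Answer: 2 5 6 6 6

Derivation:
Step 1: flows [0->1,0->2,0->3,0->4] -> levels [4 1 7 6 7]
Step 2: flows [0->1,2->0,3->0,4->0] -> levels [6 2 6 5 6]
Step 3: flows [0->1,0=2,0->3,0=4] -> levels [4 3 6 6 6]
Step 4: flows [0->1,2->0,3->0,4->0] -> levels [6 4 5 5 5]
Step 5: flows [0->1,0->2,0->3,0->4] -> levels [2 5 6 6 6]
Step 6: flows [1->0,2->0,3->0,4->0] -> levels [6 4 5 5 5]
  -> period-2 cycle: step 6 state = step 4 state
  -> state at step 7: (7-4) mod 2 = 1, same as step 5 -> [2 5 6 6 6]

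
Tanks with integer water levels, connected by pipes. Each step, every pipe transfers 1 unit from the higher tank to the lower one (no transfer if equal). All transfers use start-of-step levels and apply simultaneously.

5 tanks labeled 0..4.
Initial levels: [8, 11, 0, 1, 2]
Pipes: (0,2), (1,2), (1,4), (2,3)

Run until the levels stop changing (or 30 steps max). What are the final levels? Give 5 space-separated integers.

Step 1: flows [0->2,1->2,1->4,3->2] -> levels [7 9 3 0 3]
Step 2: flows [0->2,1->2,1->4,2->3] -> levels [6 7 4 1 4]
Step 3: flows [0->2,1->2,1->4,2->3] -> levels [5 5 5 2 5]
Step 4: flows [0=2,1=2,1=4,2->3] -> levels [5 5 4 3 5]
Step 5: flows [0->2,1->2,1=4,2->3] -> levels [4 4 5 4 5]
Step 6: flows [2->0,2->1,4->1,2->3] -> levels [5 6 2 5 4]
Step 7: flows [0->2,1->2,1->4,3->2] -> levels [4 4 5 4 5]
  -> period-2 cycle: step 7 state = step 5 state; never stabilizes
  -> state at step 30: (30-5) mod 2 = 1, same as step 6 -> [5 6 2 5 4]

Answer: 5 6 2 5 4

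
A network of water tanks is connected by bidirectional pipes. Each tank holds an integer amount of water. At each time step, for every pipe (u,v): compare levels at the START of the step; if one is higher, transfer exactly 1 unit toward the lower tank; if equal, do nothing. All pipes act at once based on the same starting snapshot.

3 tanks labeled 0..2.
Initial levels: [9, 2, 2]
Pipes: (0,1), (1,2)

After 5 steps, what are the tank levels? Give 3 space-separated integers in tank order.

Step 1: flows [0->1,1=2] -> levels [8 3 2]
Step 2: flows [0->1,1->2] -> levels [7 3 3]
Step 3: flows [0->1,1=2] -> levels [6 4 3]
Step 4: flows [0->1,1->2] -> levels [5 4 4]
Step 5: flows [0->1,1=2] -> levels [4 5 4]

Answer: 4 5 4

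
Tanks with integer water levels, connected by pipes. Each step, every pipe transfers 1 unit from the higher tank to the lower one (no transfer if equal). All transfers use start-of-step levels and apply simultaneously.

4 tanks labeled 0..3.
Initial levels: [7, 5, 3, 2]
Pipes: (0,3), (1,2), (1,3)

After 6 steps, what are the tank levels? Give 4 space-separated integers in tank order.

Answer: 5 5 3 4

Derivation:
Step 1: flows [0->3,1->2,1->3] -> levels [6 3 4 4]
Step 2: flows [0->3,2->1,3->1] -> levels [5 5 3 4]
Step 3: flows [0->3,1->2,1->3] -> levels [4 3 4 6]
Step 4: flows [3->0,2->1,3->1] -> levels [5 5 3 4]
  -> period-2 cycle: step 4 state = step 2 state
  -> state at step 6: (6-2) mod 2 = 0, same as step 2 -> [5 5 3 4]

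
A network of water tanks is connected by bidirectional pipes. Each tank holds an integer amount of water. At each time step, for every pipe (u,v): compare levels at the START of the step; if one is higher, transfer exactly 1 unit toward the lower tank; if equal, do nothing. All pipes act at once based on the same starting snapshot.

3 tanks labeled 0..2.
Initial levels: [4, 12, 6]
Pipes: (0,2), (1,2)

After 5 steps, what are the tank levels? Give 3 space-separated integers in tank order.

Answer: 7 7 8

Derivation:
Step 1: flows [2->0,1->2] -> levels [5 11 6]
Step 2: flows [2->0,1->2] -> levels [6 10 6]
Step 3: flows [0=2,1->2] -> levels [6 9 7]
Step 4: flows [2->0,1->2] -> levels [7 8 7]
Step 5: flows [0=2,1->2] -> levels [7 7 8]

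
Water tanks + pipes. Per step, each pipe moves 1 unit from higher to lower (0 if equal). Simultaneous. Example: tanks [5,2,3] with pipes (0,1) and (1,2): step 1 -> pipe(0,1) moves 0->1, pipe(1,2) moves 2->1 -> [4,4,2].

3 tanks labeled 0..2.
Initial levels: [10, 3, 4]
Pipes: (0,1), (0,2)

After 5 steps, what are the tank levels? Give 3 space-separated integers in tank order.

Answer: 5 6 6

Derivation:
Step 1: flows [0->1,0->2] -> levels [8 4 5]
Step 2: flows [0->1,0->2] -> levels [6 5 6]
Step 3: flows [0->1,0=2] -> levels [5 6 6]
Step 4: flows [1->0,2->0] -> levels [7 5 5]
Step 5: flows [0->1,0->2] -> levels [5 6 6]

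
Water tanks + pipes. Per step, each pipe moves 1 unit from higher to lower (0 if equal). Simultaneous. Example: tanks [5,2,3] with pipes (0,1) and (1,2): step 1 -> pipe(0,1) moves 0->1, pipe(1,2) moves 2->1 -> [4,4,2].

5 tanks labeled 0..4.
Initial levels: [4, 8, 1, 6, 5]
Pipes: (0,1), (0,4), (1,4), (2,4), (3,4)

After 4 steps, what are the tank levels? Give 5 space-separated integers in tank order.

Step 1: flows [1->0,4->0,1->4,4->2,3->4] -> levels [6 6 2 5 5]
Step 2: flows [0=1,0->4,1->4,4->2,3=4] -> levels [5 5 3 5 6]
Step 3: flows [0=1,4->0,4->1,4->2,4->3] -> levels [6 6 4 6 2]
Step 4: flows [0=1,0->4,1->4,2->4,3->4] -> levels [5 5 3 5 6]

Answer: 5 5 3 5 6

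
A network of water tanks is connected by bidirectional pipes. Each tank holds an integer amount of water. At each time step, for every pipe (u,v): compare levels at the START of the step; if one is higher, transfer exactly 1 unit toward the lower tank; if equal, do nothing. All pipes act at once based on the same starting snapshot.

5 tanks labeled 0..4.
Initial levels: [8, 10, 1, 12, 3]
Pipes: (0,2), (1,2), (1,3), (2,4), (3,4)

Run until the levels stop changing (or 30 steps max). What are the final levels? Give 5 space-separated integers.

Answer: 7 8 5 6 8

Derivation:
Step 1: flows [0->2,1->2,3->1,4->2,3->4] -> levels [7 10 4 10 3]
Step 2: flows [0->2,1->2,1=3,2->4,3->4] -> levels [6 9 5 9 5]
Step 3: flows [0->2,1->2,1=3,2=4,3->4] -> levels [5 8 7 8 6]
Step 4: flows [2->0,1->2,1=3,2->4,3->4] -> levels [6 7 6 7 8]
Step 5: flows [0=2,1->2,1=3,4->2,4->3] -> levels [6 6 8 8 6]
Step 6: flows [2->0,2->1,3->1,2->4,3->4] -> levels [7 8 5 6 8]
Step 7: flows [0->2,1->2,1->3,4->2,4->3] -> levels [6 6 8 8 6]
  -> period-2 cycle: step 7 state = step 5 state; never stabilizes
  -> state at step 30: (30-5) mod 2 = 1, same as step 6 -> [7 8 5 6 8]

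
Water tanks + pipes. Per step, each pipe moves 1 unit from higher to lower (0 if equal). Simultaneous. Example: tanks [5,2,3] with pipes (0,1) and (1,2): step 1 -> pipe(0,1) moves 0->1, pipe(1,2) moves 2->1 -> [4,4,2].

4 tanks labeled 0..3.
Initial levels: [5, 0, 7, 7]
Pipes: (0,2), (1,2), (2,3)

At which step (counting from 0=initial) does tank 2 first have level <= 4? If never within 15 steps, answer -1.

Answer: 3

Derivation:
Step 1: flows [2->0,2->1,2=3] -> levels [6 1 5 7]
Step 2: flows [0->2,2->1,3->2] -> levels [5 2 6 6]
Step 3: flows [2->0,2->1,2=3] -> levels [6 3 4 6]
Tank 2 first reaches <=4 at step 3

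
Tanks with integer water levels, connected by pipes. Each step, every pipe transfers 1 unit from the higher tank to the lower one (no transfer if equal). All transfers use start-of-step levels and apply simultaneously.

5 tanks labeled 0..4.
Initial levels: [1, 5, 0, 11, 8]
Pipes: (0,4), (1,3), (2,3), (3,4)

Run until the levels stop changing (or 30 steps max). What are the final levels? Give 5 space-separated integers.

Answer: 4 6 5 4 6

Derivation:
Step 1: flows [4->0,3->1,3->2,3->4] -> levels [2 6 1 8 8]
Step 2: flows [4->0,3->1,3->2,3=4] -> levels [3 7 2 6 7]
Step 3: flows [4->0,1->3,3->2,4->3] -> levels [4 6 3 7 5]
Step 4: flows [4->0,3->1,3->2,3->4] -> levels [5 7 4 4 5]
Step 5: flows [0=4,1->3,2=3,4->3] -> levels [5 6 4 6 4]
Step 6: flows [0->4,1=3,3->2,3->4] -> levels [4 6 5 4 6]
Step 7: flows [4->0,1->3,2->3,4->3] -> levels [5 5 4 7 4]
Step 8: flows [0->4,3->1,3->2,3->4] -> levels [4 6 5 4 6]
  -> period-2 cycle: step 8 state = step 6 state; never stabilizes
  -> state at step 30: (30-6) mod 2 = 0, same as step 6 -> [4 6 5 4 6]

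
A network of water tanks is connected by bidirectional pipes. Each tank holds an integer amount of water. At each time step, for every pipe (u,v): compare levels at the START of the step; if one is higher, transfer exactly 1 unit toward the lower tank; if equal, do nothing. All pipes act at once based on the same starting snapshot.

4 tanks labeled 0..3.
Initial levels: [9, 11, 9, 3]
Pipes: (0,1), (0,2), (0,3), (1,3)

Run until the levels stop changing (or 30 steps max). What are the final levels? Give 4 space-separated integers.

Step 1: flows [1->0,0=2,0->3,1->3] -> levels [9 9 9 5]
Step 2: flows [0=1,0=2,0->3,1->3] -> levels [8 8 9 7]
Step 3: flows [0=1,2->0,0->3,1->3] -> levels [8 7 8 9]
Step 4: flows [0->1,0=2,3->0,3->1] -> levels [8 9 8 7]
Step 5: flows [1->0,0=2,0->3,1->3] -> levels [8 7 8 9]
  -> period-2 cycle: step 5 state = step 3 state; never stabilizes
  -> state at step 30: (30-3) mod 2 = 1, same as step 4 -> [8 9 8 7]

Answer: 8 9 8 7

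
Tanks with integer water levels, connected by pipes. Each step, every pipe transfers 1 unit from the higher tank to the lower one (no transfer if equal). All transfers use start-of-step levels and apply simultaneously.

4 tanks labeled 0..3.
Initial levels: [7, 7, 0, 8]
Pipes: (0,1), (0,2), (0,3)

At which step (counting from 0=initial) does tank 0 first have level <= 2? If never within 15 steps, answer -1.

Answer: -1

Derivation:
Step 1: flows [0=1,0->2,3->0] -> levels [7 7 1 7]
Step 2: flows [0=1,0->2,0=3] -> levels [6 7 2 7]
Step 3: flows [1->0,0->2,3->0] -> levels [7 6 3 6]
Step 4: flows [0->1,0->2,0->3] -> levels [4 7 4 7]
Step 5: flows [1->0,0=2,3->0] -> levels [6 6 4 6]
Step 6: flows [0=1,0->2,0=3] -> levels [5 6 5 6]
Step 7: flows [1->0,0=2,3->0] -> levels [7 5 5 5]
Step 8: flows [0->1,0->2,0->3] -> levels [4 6 6 6]
Step 9: flows [1->0,2->0,3->0] -> levels [7 5 5 5]
  -> period-2 cycle (repeats step 7); tank 0 never drops to <=2
Tank 0 never reaches <=2 within 15 steps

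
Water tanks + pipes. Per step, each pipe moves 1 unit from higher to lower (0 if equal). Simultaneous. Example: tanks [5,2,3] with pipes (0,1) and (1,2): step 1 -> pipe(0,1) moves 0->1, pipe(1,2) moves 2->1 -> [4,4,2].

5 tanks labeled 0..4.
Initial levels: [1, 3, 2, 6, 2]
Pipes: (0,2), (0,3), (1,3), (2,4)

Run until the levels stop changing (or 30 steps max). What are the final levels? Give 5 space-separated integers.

Step 1: flows [2->0,3->0,3->1,2=4] -> levels [3 4 1 4 2]
Step 2: flows [0->2,3->0,1=3,4->2] -> levels [3 4 3 3 1]
Step 3: flows [0=2,0=3,1->3,2->4] -> levels [3 3 2 4 2]
Step 4: flows [0->2,3->0,3->1,2=4] -> levels [3 4 3 2 2]
Step 5: flows [0=2,0->3,1->3,2->4] -> levels [2 3 2 4 3]
Step 6: flows [0=2,3->0,3->1,4->2] -> levels [3 4 3 2 2]
  -> period-2 cycle: step 6 state = step 4 state; never stabilizes
  -> state at step 30: (30-4) mod 2 = 0, same as step 4 -> [3 4 3 2 2]

Answer: 3 4 3 2 2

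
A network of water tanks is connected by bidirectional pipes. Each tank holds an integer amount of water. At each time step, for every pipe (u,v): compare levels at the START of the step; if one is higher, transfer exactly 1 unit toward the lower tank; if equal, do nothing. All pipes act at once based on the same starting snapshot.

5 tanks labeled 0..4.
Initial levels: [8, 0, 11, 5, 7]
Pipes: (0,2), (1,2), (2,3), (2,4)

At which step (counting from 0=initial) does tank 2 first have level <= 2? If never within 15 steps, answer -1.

Answer: -1

Derivation:
Step 1: flows [2->0,2->1,2->3,2->4] -> levels [9 1 7 6 8]
Step 2: flows [0->2,2->1,2->3,4->2] -> levels [8 2 7 7 7]
Step 3: flows [0->2,2->1,2=3,2=4] -> levels [7 3 7 7 7]
Step 4: flows [0=2,2->1,2=3,2=4] -> levels [7 4 6 7 7]
Step 5: flows [0->2,2->1,3->2,4->2] -> levels [6 5 8 6 6]
Step 6: flows [2->0,2->1,2->3,2->4] -> levels [7 6 4 7 7]
Step 7: flows [0->2,1->2,3->2,4->2] -> levels [6 5 8 6 6]
  -> period-2 cycle (repeats step 5); tank 2 never drops to <=2
Tank 2 never reaches <=2 within 15 steps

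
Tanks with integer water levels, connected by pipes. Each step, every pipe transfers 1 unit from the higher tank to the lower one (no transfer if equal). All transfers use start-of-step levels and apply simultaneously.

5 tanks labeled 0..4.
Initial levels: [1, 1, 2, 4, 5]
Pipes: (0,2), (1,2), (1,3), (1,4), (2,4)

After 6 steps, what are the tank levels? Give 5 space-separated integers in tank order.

Answer: 1 1 4 4 3

Derivation:
Step 1: flows [2->0,2->1,3->1,4->1,4->2] -> levels [2 4 1 3 3]
Step 2: flows [0->2,1->2,1->3,1->4,4->2] -> levels [1 1 4 4 3]
Step 3: flows [2->0,2->1,3->1,4->1,2->4] -> levels [2 4 1 3 3]
  -> period-2 cycle: step 3 state = step 1 state
  -> state at step 6: (6-1) mod 2 = 1, same as step 2 -> [1 1 4 4 3]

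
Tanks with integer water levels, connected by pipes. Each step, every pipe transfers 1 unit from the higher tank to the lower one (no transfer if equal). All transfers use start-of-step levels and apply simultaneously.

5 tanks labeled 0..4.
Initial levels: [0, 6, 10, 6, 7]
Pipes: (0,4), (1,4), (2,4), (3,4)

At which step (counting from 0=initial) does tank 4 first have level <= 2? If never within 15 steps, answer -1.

Step 1: flows [4->0,4->1,2->4,4->3] -> levels [1 7 9 7 5]
Step 2: flows [4->0,1->4,2->4,3->4] -> levels [2 6 8 6 7]
Step 3: flows [4->0,4->1,2->4,4->3] -> levels [3 7 7 7 5]
Step 4: flows [4->0,1->4,2->4,3->4] -> levels [4 6 6 6 7]
Step 5: flows [4->0,4->1,4->2,4->3] -> levels [5 7 7 7 3]
Step 6: flows [0->4,1->4,2->4,3->4] -> levels [4 6 6 6 7]
  -> period-2 cycle (repeats step 4); tank 4 never drops to <=2
Tank 4 never reaches <=2 within 15 steps

Answer: -1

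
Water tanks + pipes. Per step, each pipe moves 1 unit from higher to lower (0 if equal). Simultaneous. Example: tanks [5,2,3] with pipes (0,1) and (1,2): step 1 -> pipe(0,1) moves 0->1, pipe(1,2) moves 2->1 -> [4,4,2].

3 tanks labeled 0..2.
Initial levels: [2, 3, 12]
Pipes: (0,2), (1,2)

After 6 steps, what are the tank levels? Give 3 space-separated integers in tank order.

Step 1: flows [2->0,2->1] -> levels [3 4 10]
Step 2: flows [2->0,2->1] -> levels [4 5 8]
Step 3: flows [2->0,2->1] -> levels [5 6 6]
Step 4: flows [2->0,1=2] -> levels [6 6 5]
Step 5: flows [0->2,1->2] -> levels [5 5 7]
Step 6: flows [2->0,2->1] -> levels [6 6 5]

Answer: 6 6 5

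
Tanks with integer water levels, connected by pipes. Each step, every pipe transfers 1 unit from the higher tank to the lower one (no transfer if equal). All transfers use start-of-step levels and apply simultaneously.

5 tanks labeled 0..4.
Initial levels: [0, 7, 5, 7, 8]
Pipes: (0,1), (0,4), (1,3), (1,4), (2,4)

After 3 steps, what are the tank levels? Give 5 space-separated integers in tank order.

Step 1: flows [1->0,4->0,1=3,4->1,4->2] -> levels [2 7 6 7 5]
Step 2: flows [1->0,4->0,1=3,1->4,2->4] -> levels [4 5 5 7 6]
Step 3: flows [1->0,4->0,3->1,4->1,4->2] -> levels [6 6 6 6 3]

Answer: 6 6 6 6 3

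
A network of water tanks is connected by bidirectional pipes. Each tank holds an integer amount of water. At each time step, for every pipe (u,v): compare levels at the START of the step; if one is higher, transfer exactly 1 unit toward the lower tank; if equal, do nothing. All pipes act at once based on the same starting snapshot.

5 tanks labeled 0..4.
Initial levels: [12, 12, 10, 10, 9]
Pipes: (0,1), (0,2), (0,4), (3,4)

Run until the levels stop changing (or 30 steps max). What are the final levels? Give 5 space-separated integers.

Answer: 13 11 10 10 9

Derivation:
Step 1: flows [0=1,0->2,0->4,3->4] -> levels [10 12 11 9 11]
Step 2: flows [1->0,2->0,4->0,4->3] -> levels [13 11 10 10 9]
Step 3: flows [0->1,0->2,0->4,3->4] -> levels [10 12 11 9 11]
  -> period-2 cycle: step 3 state = step 1 state; never stabilizes
  -> state at step 30: (30-1) mod 2 = 1, same as step 2 -> [13 11 10 10 9]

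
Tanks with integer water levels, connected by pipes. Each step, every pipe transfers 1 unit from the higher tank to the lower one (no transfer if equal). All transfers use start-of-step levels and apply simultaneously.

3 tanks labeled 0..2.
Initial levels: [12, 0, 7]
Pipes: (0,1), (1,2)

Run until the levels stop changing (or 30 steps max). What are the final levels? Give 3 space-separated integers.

Answer: 6 7 6

Derivation:
Step 1: flows [0->1,2->1] -> levels [11 2 6]
Step 2: flows [0->1,2->1] -> levels [10 4 5]
Step 3: flows [0->1,2->1] -> levels [9 6 4]
Step 4: flows [0->1,1->2] -> levels [8 6 5]
Step 5: flows [0->1,1->2] -> levels [7 6 6]
Step 6: flows [0->1,1=2] -> levels [6 7 6]
Step 7: flows [1->0,1->2] -> levels [7 5 7]
Step 8: flows [0->1,2->1] -> levels [6 7 6]
  -> period-2 cycle: step 8 state = step 6 state; never stabilizes
  -> state at step 30: (30-6) mod 2 = 0, same as step 6 -> [6 7 6]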